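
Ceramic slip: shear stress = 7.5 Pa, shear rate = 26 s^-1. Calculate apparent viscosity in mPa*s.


eta = tau/gamma * 1000 = 7.5/26 * 1000 = 288.5 mPa*s

288.5


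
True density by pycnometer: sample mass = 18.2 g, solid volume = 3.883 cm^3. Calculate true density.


TD = 18.2 / 3.883 = 4.687 g/cm^3

4.687


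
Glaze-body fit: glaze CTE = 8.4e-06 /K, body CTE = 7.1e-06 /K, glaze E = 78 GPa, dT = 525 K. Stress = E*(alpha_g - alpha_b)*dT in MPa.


Stress = 78*1000*(8.4e-06 - 7.1e-06)*525 = 53.2 MPa

53.2


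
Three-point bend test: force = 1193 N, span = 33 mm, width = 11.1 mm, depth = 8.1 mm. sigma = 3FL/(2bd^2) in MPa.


sigma = 3*1193*33/(2*11.1*8.1^2) = 81.1 MPa

81.1


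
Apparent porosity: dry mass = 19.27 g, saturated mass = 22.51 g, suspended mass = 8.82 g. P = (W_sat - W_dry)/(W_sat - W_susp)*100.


P = (22.51 - 19.27) / (22.51 - 8.82) * 100 = 3.24 / 13.69 * 100 = 23.7%

23.7


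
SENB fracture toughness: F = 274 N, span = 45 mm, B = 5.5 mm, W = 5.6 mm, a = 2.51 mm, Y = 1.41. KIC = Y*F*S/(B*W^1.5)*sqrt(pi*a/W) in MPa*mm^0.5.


KIC = 1.41*274*45/(5.5*5.6^1.5)*sqrt(pi*2.51/5.6) = 283.04

283.04


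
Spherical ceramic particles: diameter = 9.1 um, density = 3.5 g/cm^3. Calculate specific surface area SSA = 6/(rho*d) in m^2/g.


SSA = 6 / (3.5 * 9.1) = 0.188 m^2/g

0.188


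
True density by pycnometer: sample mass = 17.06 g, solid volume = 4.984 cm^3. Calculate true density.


TD = 17.06 / 4.984 = 3.423 g/cm^3

3.423


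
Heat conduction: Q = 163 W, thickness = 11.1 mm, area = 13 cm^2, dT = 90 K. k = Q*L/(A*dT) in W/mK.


k = 163*11.1/1000/(13/10000*90) = 15.46 W/mK

15.46


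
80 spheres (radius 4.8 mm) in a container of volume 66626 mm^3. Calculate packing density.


V_sphere = 4/3*pi*4.8^3 = 463.2467 mm^3
Total V = 80*463.2467 = 37059.736 mm^3
PD = 37059.736 / 66626 = 0.556

0.556


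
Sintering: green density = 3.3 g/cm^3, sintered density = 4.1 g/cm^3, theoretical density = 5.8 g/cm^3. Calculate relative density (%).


Relative = 4.1 / 5.8 * 100 = 70.7%

70.7


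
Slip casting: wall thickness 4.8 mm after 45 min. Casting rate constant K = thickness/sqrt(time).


K = 4.8 / sqrt(45) = 4.8 / 6.7082 = 0.716 mm/min^0.5

0.716


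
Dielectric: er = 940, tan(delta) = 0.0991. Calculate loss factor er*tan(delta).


Loss = 940 * 0.0991 = 93.154

93.154


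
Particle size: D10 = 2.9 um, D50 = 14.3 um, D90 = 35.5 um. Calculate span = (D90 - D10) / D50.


Span = (35.5 - 2.9) / 14.3 = 32.6 / 14.3 = 2.28

2.28


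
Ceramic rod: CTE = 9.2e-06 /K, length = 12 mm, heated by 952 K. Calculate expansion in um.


dL = 9.2e-06 * 12 * 952 * 1000 = 105.101 um

105.101


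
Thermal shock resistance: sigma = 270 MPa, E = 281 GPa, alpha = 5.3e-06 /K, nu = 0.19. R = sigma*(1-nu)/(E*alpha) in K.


R = 270*(1-0.19)/(281*1000*5.3e-06) = 147 K

147


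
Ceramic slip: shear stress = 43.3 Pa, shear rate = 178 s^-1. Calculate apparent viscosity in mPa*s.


eta = tau/gamma * 1000 = 43.3/178 * 1000 = 243.3 mPa*s

243.3


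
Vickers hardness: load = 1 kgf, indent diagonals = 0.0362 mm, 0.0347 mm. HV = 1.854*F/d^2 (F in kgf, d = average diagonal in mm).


d_avg = (0.0362+0.0347)/2 = 0.03545 mm
HV = 1.854*1/0.03545^2 = 1475

1475


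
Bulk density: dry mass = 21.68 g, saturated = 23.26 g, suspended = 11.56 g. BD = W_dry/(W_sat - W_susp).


BD = 21.68 / (23.26 - 11.56) = 21.68 / 11.7 = 1.853 g/cm^3

1.853


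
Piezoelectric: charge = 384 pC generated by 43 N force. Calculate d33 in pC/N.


d33 = 384 / 43 = 8.9 pC/N

8.9


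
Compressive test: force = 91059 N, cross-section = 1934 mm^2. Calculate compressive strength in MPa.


CS = 91059 / 1934 = 47.1 MPa

47.1


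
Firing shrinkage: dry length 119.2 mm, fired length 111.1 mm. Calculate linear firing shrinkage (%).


FS = (119.2 - 111.1) / 119.2 * 100 = 6.8%

6.8


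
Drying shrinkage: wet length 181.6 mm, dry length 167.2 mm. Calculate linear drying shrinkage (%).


DS = (181.6 - 167.2) / 181.6 * 100 = 7.93%

7.93


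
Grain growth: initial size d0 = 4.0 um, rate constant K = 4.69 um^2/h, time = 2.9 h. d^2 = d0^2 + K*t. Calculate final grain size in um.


d^2 = 4.0^2 + 4.69*2.9 = 29.601
d = sqrt(29.601) = 5.44 um

5.44


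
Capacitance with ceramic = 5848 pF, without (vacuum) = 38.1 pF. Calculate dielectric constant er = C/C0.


er = 5848 / 38.1 = 153.49

153.49


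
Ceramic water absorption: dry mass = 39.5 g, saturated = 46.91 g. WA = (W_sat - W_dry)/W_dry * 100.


WA = (46.91 - 39.5) / 39.5 * 100 = 18.76%

18.76


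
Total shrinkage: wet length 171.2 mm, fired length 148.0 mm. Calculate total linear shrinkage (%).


TS = (171.2 - 148.0) / 171.2 * 100 = 13.55%

13.55


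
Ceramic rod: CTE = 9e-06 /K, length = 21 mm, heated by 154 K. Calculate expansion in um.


dL = 9e-06 * 21 * 154 * 1000 = 29.106 um

29.106


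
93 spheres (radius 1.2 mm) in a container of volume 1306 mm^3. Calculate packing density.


V_sphere = 4/3*pi*1.2^3 = 7.2382 mm^3
Total V = 93*7.2382 = 673.1526 mm^3
PD = 673.1526 / 1306 = 0.515

0.515


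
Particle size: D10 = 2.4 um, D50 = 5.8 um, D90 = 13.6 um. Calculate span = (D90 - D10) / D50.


Span = (13.6 - 2.4) / 5.8 = 11.2 / 5.8 = 1.931

1.931


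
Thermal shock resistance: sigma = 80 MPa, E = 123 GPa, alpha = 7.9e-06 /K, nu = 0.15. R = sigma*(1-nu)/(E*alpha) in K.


R = 80*(1-0.15)/(123*1000*7.9e-06) = 70 K

70


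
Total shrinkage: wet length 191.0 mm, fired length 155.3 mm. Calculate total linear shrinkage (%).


TS = (191.0 - 155.3) / 191.0 * 100 = 18.69%

18.69


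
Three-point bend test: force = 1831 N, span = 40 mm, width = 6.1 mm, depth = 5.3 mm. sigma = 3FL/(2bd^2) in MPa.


sigma = 3*1831*40/(2*6.1*5.3^2) = 641.1 MPa

641.1


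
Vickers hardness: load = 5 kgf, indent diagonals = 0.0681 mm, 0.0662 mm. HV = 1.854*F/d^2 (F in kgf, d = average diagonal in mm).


d_avg = (0.0681+0.0662)/2 = 0.06715 mm
HV = 1.854*5/0.06715^2 = 2056

2056


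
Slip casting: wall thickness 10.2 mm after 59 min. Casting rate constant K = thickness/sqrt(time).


K = 10.2 / sqrt(59) = 10.2 / 7.6811 = 1.328 mm/min^0.5

1.328


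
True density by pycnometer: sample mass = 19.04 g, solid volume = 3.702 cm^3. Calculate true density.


TD = 19.04 / 3.702 = 5.143 g/cm^3

5.143


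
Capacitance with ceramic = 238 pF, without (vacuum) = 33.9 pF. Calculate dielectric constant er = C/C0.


er = 238 / 33.9 = 7.02

7.02


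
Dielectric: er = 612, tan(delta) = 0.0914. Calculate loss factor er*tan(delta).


Loss = 612 * 0.0914 = 55.937

55.937


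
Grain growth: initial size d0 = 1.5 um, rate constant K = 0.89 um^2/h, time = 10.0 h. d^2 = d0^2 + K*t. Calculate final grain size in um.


d^2 = 1.5^2 + 0.89*10.0 = 11.15
d = sqrt(11.15) = 3.34 um

3.34


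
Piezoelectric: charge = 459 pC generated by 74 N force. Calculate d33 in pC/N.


d33 = 459 / 74 = 6.2 pC/N

6.2


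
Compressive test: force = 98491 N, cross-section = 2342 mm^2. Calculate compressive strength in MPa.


CS = 98491 / 2342 = 42.1 MPa

42.1


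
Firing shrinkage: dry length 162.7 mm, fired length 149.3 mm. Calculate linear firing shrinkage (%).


FS = (162.7 - 149.3) / 162.7 * 100 = 8.24%

8.24


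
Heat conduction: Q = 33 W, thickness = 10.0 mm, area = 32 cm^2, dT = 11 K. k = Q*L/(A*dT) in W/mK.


k = 33*10.0/1000/(32/10000*11) = 9.38 W/mK

9.38


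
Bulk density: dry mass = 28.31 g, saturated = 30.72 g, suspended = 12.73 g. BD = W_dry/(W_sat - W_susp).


BD = 28.31 / (30.72 - 12.73) = 28.31 / 17.99 = 1.574 g/cm^3

1.574


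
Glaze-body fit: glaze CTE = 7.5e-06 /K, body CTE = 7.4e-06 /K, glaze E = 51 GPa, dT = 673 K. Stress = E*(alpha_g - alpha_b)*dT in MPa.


Stress = 51*1000*(7.5e-06 - 7.4e-06)*673 = 3.4 MPa

3.4


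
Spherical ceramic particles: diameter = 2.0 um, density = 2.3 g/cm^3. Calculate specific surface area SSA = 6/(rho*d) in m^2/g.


SSA = 6 / (2.3 * 2.0) = 1.304 m^2/g

1.304


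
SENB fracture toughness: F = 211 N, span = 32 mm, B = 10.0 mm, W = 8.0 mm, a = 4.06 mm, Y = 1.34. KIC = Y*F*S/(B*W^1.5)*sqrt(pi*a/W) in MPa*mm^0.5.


KIC = 1.34*211*32/(10.0*8.0^1.5)*sqrt(pi*4.06/8.0) = 50.49

50.49


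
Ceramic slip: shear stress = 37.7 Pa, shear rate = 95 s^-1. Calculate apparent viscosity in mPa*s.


eta = tau/gamma * 1000 = 37.7/95 * 1000 = 396.8 mPa*s

396.8


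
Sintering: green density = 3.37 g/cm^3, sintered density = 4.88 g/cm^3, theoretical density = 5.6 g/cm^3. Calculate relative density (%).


Relative = 4.88 / 5.6 * 100 = 87.1%

87.1


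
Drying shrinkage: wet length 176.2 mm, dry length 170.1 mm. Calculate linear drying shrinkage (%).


DS = (176.2 - 170.1) / 176.2 * 100 = 3.46%

3.46


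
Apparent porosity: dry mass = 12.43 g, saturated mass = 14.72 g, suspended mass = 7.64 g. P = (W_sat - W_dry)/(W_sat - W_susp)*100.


P = (14.72 - 12.43) / (14.72 - 7.64) * 100 = 2.29 / 7.08 * 100 = 32.3%

32.3


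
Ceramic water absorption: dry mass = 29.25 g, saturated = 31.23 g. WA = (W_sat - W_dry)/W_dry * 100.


WA = (31.23 - 29.25) / 29.25 * 100 = 6.77%

6.77


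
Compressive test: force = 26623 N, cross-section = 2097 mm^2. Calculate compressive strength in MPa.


CS = 26623 / 2097 = 12.7 MPa

12.7


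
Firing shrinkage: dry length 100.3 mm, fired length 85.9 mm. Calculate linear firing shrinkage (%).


FS = (100.3 - 85.9) / 100.3 * 100 = 14.36%

14.36


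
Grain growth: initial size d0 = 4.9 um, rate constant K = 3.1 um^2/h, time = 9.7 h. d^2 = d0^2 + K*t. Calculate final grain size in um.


d^2 = 4.9^2 + 3.1*9.7 = 54.08
d = sqrt(54.08) = 7.35 um

7.35


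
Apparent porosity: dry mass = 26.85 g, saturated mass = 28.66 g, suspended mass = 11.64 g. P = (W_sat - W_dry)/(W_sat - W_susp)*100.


P = (28.66 - 26.85) / (28.66 - 11.64) * 100 = 1.81 / 17.02 * 100 = 10.6%

10.6


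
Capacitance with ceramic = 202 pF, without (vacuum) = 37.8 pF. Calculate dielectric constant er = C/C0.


er = 202 / 37.8 = 5.34

5.34


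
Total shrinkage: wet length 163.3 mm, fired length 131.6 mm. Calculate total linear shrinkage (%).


TS = (163.3 - 131.6) / 163.3 * 100 = 19.41%

19.41


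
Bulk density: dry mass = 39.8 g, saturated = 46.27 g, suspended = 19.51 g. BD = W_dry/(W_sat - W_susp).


BD = 39.8 / (46.27 - 19.51) = 39.8 / 26.76 = 1.487 g/cm^3

1.487


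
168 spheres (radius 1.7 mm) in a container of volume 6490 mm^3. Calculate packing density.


V_sphere = 4/3*pi*1.7^3 = 20.5795 mm^3
Total V = 168*20.5795 = 3457.356 mm^3
PD = 3457.356 / 6490 = 0.533

0.533


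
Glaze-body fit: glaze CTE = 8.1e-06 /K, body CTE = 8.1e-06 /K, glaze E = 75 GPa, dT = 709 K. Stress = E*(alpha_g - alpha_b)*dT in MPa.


Stress = 75*1000*(8.1e-06 - 8.1e-06)*709 = 0.0 MPa

0.0


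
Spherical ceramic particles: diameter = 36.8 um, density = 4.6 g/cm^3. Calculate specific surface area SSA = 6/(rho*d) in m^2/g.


SSA = 6 / (4.6 * 36.8) = 0.035 m^2/g

0.035


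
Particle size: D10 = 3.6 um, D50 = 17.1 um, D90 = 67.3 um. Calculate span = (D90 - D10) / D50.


Span = (67.3 - 3.6) / 17.1 = 63.7 / 17.1 = 3.725

3.725


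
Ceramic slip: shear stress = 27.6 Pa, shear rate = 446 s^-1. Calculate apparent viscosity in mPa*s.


eta = tau/gamma * 1000 = 27.6/446 * 1000 = 61.9 mPa*s

61.9


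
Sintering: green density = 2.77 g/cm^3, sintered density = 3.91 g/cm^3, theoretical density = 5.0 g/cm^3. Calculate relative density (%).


Relative = 3.91 / 5.0 * 100 = 78.2%

78.2


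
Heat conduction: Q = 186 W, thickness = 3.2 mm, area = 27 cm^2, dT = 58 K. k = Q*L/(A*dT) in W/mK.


k = 186*3.2/1000/(27/10000*58) = 3.8 W/mK

3.8


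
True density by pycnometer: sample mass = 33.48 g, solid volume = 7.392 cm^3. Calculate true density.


TD = 33.48 / 7.392 = 4.529 g/cm^3

4.529


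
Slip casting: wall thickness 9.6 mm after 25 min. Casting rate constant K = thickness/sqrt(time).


K = 9.6 / sqrt(25) = 9.6 / 5.0 = 1.92 mm/min^0.5

1.92


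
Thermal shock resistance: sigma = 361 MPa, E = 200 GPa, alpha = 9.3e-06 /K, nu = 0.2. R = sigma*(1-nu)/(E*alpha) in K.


R = 361*(1-0.2)/(200*1000*9.3e-06) = 155 K

155


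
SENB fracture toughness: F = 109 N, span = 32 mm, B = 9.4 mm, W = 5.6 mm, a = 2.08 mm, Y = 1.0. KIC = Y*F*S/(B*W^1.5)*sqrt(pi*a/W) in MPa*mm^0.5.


KIC = 1.0*109*32/(9.4*5.6^1.5)*sqrt(pi*2.08/5.6) = 30.25

30.25


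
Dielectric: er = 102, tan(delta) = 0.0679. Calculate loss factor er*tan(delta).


Loss = 102 * 0.0679 = 6.926

6.926


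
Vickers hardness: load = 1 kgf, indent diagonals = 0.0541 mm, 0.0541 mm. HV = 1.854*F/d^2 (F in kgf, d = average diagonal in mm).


d_avg = (0.0541+0.0541)/2 = 0.0541 mm
HV = 1.854*1/0.0541^2 = 633

633


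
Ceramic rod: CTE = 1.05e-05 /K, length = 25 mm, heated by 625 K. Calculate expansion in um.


dL = 1.05e-05 * 25 * 625 * 1000 = 164.063 um

164.063


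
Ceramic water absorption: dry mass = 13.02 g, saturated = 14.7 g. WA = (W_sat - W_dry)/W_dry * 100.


WA = (14.7 - 13.02) / 13.02 * 100 = 12.9%

12.9


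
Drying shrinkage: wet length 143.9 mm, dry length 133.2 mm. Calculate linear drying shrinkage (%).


DS = (143.9 - 133.2) / 143.9 * 100 = 7.44%

7.44


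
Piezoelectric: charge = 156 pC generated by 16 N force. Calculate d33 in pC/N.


d33 = 156 / 16 = 9.8 pC/N

9.8


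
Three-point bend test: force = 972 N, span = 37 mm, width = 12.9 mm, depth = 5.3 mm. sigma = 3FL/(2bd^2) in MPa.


sigma = 3*972*37/(2*12.9*5.3^2) = 148.9 MPa

148.9


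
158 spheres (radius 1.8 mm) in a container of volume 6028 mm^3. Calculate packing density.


V_sphere = 4/3*pi*1.8^3 = 24.429 mm^3
Total V = 158*24.429 = 3859.782 mm^3
PD = 3859.782 / 6028 = 0.64

0.64


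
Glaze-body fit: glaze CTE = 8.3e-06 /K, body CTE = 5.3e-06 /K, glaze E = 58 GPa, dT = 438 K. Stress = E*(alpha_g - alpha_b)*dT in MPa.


Stress = 58*1000*(8.3e-06 - 5.3e-06)*438 = 76.2 MPa

76.2


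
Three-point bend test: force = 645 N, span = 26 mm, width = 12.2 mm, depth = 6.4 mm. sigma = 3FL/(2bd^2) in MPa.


sigma = 3*645*26/(2*12.2*6.4^2) = 50.3 MPa

50.3


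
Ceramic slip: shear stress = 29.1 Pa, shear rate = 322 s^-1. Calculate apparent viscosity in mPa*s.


eta = tau/gamma * 1000 = 29.1/322 * 1000 = 90.4 mPa*s

90.4


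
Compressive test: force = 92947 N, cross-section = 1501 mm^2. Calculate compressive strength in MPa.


CS = 92947 / 1501 = 61.9 MPa

61.9


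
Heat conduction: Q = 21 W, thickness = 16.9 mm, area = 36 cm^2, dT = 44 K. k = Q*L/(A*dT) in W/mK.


k = 21*16.9/1000/(36/10000*44) = 2.24 W/mK

2.24


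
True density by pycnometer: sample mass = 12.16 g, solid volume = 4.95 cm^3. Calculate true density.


TD = 12.16 / 4.95 = 2.457 g/cm^3

2.457


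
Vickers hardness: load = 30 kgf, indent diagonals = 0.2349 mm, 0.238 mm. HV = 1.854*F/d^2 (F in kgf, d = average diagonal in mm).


d_avg = (0.2349+0.238)/2 = 0.23645 mm
HV = 1.854*30/0.23645^2 = 995

995


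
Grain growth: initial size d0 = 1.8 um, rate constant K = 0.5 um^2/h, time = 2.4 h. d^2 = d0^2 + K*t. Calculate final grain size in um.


d^2 = 1.8^2 + 0.5*2.4 = 4.44
d = sqrt(4.44) = 2.11 um

2.11


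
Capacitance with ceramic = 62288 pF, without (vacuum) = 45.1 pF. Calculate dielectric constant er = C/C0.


er = 62288 / 45.1 = 1381.11

1381.11


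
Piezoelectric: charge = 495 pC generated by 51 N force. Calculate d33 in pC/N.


d33 = 495 / 51 = 9.7 pC/N

9.7


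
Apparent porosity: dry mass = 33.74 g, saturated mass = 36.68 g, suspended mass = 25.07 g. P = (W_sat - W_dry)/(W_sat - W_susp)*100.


P = (36.68 - 33.74) / (36.68 - 25.07) * 100 = 2.94 / 11.61 * 100 = 25.3%

25.3


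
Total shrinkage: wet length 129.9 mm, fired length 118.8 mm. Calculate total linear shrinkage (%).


TS = (129.9 - 118.8) / 129.9 * 100 = 8.55%

8.55


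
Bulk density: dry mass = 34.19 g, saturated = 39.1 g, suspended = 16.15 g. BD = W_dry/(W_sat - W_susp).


BD = 34.19 / (39.1 - 16.15) = 34.19 / 22.95 = 1.49 g/cm^3

1.49


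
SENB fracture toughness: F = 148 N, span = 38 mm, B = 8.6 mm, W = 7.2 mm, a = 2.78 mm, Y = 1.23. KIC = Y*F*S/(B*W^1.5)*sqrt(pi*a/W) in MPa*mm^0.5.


KIC = 1.23*148*38/(8.6*7.2^1.5)*sqrt(pi*2.78/7.2) = 45.85

45.85


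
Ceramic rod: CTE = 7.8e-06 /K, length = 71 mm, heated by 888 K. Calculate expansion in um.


dL = 7.8e-06 * 71 * 888 * 1000 = 491.774 um

491.774


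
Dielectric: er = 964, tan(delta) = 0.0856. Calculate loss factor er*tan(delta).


Loss = 964 * 0.0856 = 82.518

82.518


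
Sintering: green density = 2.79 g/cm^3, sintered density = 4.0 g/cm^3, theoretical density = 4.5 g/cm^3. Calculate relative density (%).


Relative = 4.0 / 4.5 * 100 = 88.9%

88.9


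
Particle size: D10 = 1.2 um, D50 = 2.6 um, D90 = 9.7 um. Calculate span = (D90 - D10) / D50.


Span = (9.7 - 1.2) / 2.6 = 8.5 / 2.6 = 3.269

3.269


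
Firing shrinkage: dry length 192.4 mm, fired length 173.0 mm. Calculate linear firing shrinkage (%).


FS = (192.4 - 173.0) / 192.4 * 100 = 10.08%

10.08


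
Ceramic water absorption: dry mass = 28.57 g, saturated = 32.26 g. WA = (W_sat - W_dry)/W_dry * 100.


WA = (32.26 - 28.57) / 28.57 * 100 = 12.92%

12.92


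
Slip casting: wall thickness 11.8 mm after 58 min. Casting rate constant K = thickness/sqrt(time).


K = 11.8 / sqrt(58) = 11.8 / 7.6158 = 1.549 mm/min^0.5

1.549


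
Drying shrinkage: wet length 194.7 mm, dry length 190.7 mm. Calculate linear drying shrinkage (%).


DS = (194.7 - 190.7) / 194.7 * 100 = 2.05%

2.05


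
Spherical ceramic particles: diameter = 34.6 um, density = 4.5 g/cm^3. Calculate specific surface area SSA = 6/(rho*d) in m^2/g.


SSA = 6 / (4.5 * 34.6) = 0.039 m^2/g

0.039


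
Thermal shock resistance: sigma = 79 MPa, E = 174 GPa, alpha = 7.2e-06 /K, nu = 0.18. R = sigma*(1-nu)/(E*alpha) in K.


R = 79*(1-0.18)/(174*1000*7.2e-06) = 52 K

52


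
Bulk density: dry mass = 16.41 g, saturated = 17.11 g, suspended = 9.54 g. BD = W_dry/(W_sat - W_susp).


BD = 16.41 / (17.11 - 9.54) = 16.41 / 7.57 = 2.168 g/cm^3

2.168


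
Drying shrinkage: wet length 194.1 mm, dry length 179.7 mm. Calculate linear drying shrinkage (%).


DS = (194.1 - 179.7) / 194.1 * 100 = 7.42%

7.42


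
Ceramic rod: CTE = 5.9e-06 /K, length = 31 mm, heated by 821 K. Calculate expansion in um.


dL = 5.9e-06 * 31 * 821 * 1000 = 150.161 um

150.161


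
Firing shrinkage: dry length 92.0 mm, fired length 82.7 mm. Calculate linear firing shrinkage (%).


FS = (92.0 - 82.7) / 92.0 * 100 = 10.11%

10.11


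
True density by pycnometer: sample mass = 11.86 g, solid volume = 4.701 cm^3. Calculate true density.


TD = 11.86 / 4.701 = 2.523 g/cm^3

2.523


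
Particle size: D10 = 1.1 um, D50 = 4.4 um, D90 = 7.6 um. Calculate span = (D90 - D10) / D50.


Span = (7.6 - 1.1) / 4.4 = 6.5 / 4.4 = 1.477

1.477


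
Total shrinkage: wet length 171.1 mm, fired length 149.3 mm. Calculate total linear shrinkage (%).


TS = (171.1 - 149.3) / 171.1 * 100 = 12.74%

12.74


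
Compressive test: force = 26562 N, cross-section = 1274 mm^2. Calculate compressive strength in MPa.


CS = 26562 / 1274 = 20.8 MPa

20.8


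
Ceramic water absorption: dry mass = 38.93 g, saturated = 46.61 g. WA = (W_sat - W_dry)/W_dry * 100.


WA = (46.61 - 38.93) / 38.93 * 100 = 19.73%

19.73


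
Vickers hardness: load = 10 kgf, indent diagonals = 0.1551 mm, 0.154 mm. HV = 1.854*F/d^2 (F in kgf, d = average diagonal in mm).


d_avg = (0.1551+0.154)/2 = 0.15455 mm
HV = 1.854*10/0.15455^2 = 776

776


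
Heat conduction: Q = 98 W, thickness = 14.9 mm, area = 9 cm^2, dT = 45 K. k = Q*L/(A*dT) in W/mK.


k = 98*14.9/1000/(9/10000*45) = 36.05 W/mK

36.05


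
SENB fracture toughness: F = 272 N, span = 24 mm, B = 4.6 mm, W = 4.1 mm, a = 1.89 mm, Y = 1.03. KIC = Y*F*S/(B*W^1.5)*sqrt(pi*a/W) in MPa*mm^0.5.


KIC = 1.03*272*24/(4.6*4.1^1.5)*sqrt(pi*1.89/4.1) = 211.88

211.88


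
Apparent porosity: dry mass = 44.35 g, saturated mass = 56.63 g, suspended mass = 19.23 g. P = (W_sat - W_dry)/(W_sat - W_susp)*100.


P = (56.63 - 44.35) / (56.63 - 19.23) * 100 = 12.28 / 37.4 * 100 = 32.8%

32.8


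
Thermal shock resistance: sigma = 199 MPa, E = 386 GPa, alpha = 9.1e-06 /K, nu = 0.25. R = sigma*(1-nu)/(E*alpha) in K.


R = 199*(1-0.25)/(386*1000*9.1e-06) = 42 K

42


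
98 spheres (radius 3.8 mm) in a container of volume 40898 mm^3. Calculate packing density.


V_sphere = 4/3*pi*3.8^3 = 229.8473 mm^3
Total V = 98*229.8473 = 22525.0354 mm^3
PD = 22525.0354 / 40898 = 0.551

0.551


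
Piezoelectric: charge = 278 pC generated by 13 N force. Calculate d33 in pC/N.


d33 = 278 / 13 = 21.4 pC/N

21.4


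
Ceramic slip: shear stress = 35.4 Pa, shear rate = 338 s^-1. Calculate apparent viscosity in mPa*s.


eta = tau/gamma * 1000 = 35.4/338 * 1000 = 104.7 mPa*s

104.7


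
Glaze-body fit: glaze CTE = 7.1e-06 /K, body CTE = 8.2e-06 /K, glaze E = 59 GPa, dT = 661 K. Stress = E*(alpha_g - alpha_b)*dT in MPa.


Stress = 59*1000*(7.1e-06 - 8.2e-06)*661 = -42.9 MPa

-42.9


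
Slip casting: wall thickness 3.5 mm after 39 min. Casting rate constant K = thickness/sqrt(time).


K = 3.5 / sqrt(39) = 3.5 / 6.245 = 0.56 mm/min^0.5

0.56


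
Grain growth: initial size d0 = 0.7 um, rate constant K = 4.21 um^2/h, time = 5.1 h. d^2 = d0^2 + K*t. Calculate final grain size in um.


d^2 = 0.7^2 + 4.21*5.1 = 21.961
d = sqrt(21.961) = 4.69 um

4.69


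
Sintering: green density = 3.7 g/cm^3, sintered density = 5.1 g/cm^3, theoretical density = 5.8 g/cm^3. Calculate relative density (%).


Relative = 5.1 / 5.8 * 100 = 87.9%

87.9


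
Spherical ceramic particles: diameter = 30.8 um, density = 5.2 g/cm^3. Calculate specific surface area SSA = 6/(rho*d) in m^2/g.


SSA = 6 / (5.2 * 30.8) = 0.037 m^2/g

0.037


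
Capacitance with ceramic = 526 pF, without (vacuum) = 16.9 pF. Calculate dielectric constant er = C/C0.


er = 526 / 16.9 = 31.12

31.12


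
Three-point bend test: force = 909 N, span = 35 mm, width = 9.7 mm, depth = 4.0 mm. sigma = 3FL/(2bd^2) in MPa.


sigma = 3*909*35/(2*9.7*4.0^2) = 307.5 MPa

307.5


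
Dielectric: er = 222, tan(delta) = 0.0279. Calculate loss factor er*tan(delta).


Loss = 222 * 0.0279 = 6.194

6.194


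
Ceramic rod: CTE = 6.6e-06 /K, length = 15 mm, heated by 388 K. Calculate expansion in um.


dL = 6.6e-06 * 15 * 388 * 1000 = 38.412 um

38.412


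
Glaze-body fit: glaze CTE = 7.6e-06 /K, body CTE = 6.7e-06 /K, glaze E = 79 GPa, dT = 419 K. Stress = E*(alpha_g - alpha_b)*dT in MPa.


Stress = 79*1000*(7.6e-06 - 6.7e-06)*419 = 29.8 MPa

29.8


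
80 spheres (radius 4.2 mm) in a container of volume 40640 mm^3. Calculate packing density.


V_sphere = 4/3*pi*4.2^3 = 310.3391 mm^3
Total V = 80*310.3391 = 24827.128 mm^3
PD = 24827.128 / 40640 = 0.611

0.611


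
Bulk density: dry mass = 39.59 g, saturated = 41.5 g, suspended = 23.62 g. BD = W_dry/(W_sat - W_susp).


BD = 39.59 / (41.5 - 23.62) = 39.59 / 17.88 = 2.214 g/cm^3

2.214


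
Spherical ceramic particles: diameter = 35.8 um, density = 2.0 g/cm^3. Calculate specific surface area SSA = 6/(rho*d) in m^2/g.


SSA = 6 / (2.0 * 35.8) = 0.084 m^2/g

0.084


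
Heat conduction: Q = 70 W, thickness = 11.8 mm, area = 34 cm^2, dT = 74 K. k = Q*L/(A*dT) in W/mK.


k = 70*11.8/1000/(34/10000*74) = 3.28 W/mK

3.28


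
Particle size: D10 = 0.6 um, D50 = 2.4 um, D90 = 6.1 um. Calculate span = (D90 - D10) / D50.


Span = (6.1 - 0.6) / 2.4 = 5.5 / 2.4 = 2.292

2.292


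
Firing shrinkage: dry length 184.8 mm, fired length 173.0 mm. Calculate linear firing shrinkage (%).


FS = (184.8 - 173.0) / 184.8 * 100 = 6.39%

6.39


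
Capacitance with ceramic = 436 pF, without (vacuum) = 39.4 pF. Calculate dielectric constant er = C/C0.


er = 436 / 39.4 = 11.07

11.07


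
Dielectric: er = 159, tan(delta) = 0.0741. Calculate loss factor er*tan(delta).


Loss = 159 * 0.0741 = 11.782

11.782


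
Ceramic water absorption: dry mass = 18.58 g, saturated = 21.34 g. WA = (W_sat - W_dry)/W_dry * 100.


WA = (21.34 - 18.58) / 18.58 * 100 = 14.85%

14.85


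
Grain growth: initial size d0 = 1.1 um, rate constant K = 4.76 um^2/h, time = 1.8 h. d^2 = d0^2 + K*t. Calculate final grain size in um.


d^2 = 1.1^2 + 4.76*1.8 = 9.778
d = sqrt(9.778) = 3.13 um

3.13


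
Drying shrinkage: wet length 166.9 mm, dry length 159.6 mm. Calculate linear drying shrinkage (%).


DS = (166.9 - 159.6) / 166.9 * 100 = 4.37%

4.37


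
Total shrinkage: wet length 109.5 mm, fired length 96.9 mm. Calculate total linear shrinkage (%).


TS = (109.5 - 96.9) / 109.5 * 100 = 11.51%

11.51


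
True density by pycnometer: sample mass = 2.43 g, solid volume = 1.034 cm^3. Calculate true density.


TD = 2.43 / 1.034 = 2.35 g/cm^3

2.35


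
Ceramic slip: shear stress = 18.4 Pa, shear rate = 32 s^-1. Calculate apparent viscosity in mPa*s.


eta = tau/gamma * 1000 = 18.4/32 * 1000 = 575.0 mPa*s

575.0


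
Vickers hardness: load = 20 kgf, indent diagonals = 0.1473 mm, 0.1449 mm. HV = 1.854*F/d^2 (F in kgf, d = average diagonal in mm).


d_avg = (0.1473+0.1449)/2 = 0.1461 mm
HV = 1.854*20/0.1461^2 = 1737

1737


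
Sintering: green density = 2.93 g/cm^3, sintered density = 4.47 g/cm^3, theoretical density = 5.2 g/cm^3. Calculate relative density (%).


Relative = 4.47 / 5.2 * 100 = 86.0%

86.0


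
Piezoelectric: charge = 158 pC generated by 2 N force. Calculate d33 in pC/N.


d33 = 158 / 2 = 79.0 pC/N

79.0


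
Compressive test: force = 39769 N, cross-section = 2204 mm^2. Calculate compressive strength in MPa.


CS = 39769 / 2204 = 18.0 MPa

18.0


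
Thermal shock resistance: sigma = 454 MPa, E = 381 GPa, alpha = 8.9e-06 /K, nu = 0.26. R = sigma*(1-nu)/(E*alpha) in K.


R = 454*(1-0.26)/(381*1000*8.9e-06) = 99 K

99


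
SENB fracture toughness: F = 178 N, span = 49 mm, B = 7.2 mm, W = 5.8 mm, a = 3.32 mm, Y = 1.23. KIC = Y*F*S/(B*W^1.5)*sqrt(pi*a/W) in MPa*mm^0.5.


KIC = 1.23*178*49/(7.2*5.8^1.5)*sqrt(pi*3.32/5.8) = 143.05

143.05


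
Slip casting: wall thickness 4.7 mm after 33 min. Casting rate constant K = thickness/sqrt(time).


K = 4.7 / sqrt(33) = 4.7 / 5.7446 = 0.818 mm/min^0.5

0.818


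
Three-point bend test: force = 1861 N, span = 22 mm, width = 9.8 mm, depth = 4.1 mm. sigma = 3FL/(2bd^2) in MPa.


sigma = 3*1861*22/(2*9.8*4.1^2) = 372.8 MPa

372.8


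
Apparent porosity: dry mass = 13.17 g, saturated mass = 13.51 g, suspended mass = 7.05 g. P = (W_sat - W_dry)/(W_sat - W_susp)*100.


P = (13.51 - 13.17) / (13.51 - 7.05) * 100 = 0.34 / 6.46 * 100 = 5.3%

5.3


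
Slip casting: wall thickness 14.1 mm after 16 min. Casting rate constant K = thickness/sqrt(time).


K = 14.1 / sqrt(16) = 14.1 / 4.0 = 3.525 mm/min^0.5

3.525


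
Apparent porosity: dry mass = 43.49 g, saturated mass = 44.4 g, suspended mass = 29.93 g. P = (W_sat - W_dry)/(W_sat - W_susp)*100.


P = (44.4 - 43.49) / (44.4 - 29.93) * 100 = 0.91 / 14.47 * 100 = 6.3%

6.3


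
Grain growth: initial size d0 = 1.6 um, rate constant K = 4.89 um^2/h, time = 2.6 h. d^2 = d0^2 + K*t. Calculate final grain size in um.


d^2 = 1.6^2 + 4.89*2.6 = 15.274
d = sqrt(15.274) = 3.91 um

3.91


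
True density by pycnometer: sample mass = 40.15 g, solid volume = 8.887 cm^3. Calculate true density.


TD = 40.15 / 8.887 = 4.518 g/cm^3

4.518


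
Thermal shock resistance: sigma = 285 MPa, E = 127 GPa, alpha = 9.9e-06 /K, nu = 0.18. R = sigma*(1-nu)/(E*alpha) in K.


R = 285*(1-0.18)/(127*1000*9.9e-06) = 186 K

186


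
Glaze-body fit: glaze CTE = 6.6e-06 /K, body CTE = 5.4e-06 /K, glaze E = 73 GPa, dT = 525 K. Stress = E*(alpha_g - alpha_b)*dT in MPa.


Stress = 73*1000*(6.6e-06 - 5.4e-06)*525 = 46.0 MPa

46.0


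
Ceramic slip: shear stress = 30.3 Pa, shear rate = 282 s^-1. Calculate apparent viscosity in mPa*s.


eta = tau/gamma * 1000 = 30.3/282 * 1000 = 107.4 mPa*s

107.4


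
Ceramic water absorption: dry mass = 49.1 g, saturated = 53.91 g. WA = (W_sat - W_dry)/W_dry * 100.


WA = (53.91 - 49.1) / 49.1 * 100 = 9.8%

9.8


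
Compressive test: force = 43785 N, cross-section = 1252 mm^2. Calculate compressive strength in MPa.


CS = 43785 / 1252 = 35.0 MPa

35.0


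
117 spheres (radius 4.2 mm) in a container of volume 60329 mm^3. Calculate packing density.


V_sphere = 4/3*pi*4.2^3 = 310.3391 mm^3
Total V = 117*310.3391 = 36309.6747 mm^3
PD = 36309.6747 / 60329 = 0.602

0.602


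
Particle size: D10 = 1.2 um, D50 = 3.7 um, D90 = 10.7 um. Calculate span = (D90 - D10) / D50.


Span = (10.7 - 1.2) / 3.7 = 9.5 / 3.7 = 2.568

2.568


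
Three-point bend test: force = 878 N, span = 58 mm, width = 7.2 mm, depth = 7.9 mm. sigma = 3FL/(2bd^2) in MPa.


sigma = 3*878*58/(2*7.2*7.9^2) = 170.0 MPa

170.0


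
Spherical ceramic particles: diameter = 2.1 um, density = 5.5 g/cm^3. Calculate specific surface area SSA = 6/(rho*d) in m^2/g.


SSA = 6 / (5.5 * 2.1) = 0.519 m^2/g

0.519


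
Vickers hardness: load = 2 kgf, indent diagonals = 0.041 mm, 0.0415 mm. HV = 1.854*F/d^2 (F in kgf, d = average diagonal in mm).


d_avg = (0.041+0.0415)/2 = 0.04125 mm
HV = 1.854*2/0.04125^2 = 2179

2179


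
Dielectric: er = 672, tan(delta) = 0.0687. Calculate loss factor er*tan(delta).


Loss = 672 * 0.0687 = 46.166

46.166


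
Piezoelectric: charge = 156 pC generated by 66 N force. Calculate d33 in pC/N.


d33 = 156 / 66 = 2.4 pC/N

2.4


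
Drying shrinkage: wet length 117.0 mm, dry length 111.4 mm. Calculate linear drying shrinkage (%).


DS = (117.0 - 111.4) / 117.0 * 100 = 4.79%

4.79


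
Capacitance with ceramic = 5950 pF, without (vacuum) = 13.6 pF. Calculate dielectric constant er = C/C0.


er = 5950 / 13.6 = 437.5

437.5


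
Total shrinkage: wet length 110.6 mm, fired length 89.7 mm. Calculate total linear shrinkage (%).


TS = (110.6 - 89.7) / 110.6 * 100 = 18.9%

18.9


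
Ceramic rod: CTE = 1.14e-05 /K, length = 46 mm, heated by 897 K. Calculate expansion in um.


dL = 1.14e-05 * 46 * 897 * 1000 = 470.387 um

470.387


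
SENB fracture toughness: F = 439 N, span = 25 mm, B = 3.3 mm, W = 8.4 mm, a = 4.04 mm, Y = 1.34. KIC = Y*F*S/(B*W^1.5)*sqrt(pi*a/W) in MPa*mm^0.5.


KIC = 1.34*439*25/(3.3*8.4^1.5)*sqrt(pi*4.04/8.4) = 225.01

225.01


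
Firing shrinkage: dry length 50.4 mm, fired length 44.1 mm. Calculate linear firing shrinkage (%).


FS = (50.4 - 44.1) / 50.4 * 100 = 12.5%

12.5


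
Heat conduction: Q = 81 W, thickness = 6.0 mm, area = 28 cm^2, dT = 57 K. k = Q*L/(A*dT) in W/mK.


k = 81*6.0/1000/(28/10000*57) = 3.05 W/mK

3.05


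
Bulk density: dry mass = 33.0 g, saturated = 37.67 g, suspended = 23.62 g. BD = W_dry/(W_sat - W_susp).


BD = 33.0 / (37.67 - 23.62) = 33.0 / 14.05 = 2.349 g/cm^3

2.349


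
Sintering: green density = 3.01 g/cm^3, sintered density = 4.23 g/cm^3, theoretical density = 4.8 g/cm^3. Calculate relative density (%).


Relative = 4.23 / 4.8 * 100 = 88.1%

88.1


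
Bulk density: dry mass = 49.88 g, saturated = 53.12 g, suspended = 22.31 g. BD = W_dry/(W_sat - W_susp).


BD = 49.88 / (53.12 - 22.31) = 49.88 / 30.81 = 1.619 g/cm^3

1.619


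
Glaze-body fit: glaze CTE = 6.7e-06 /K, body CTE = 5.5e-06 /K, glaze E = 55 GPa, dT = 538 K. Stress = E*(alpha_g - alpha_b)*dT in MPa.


Stress = 55*1000*(6.7e-06 - 5.5e-06)*538 = 35.5 MPa

35.5


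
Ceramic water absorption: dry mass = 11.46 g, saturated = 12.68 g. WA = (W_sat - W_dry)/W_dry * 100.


WA = (12.68 - 11.46) / 11.46 * 100 = 10.65%

10.65


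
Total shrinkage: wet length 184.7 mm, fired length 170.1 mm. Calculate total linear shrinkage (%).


TS = (184.7 - 170.1) / 184.7 * 100 = 7.9%

7.9


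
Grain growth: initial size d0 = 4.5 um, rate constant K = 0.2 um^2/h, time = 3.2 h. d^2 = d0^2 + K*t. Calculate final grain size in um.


d^2 = 4.5^2 + 0.2*3.2 = 20.89
d = sqrt(20.89) = 4.57 um

4.57


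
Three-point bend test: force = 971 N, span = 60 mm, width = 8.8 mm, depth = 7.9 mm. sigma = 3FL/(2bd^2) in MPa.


sigma = 3*971*60/(2*8.8*7.9^2) = 159.1 MPa

159.1


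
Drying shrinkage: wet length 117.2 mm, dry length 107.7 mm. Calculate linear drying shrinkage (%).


DS = (117.2 - 107.7) / 117.2 * 100 = 8.11%

8.11


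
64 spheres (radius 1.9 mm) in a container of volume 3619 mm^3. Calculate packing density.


V_sphere = 4/3*pi*1.9^3 = 28.7309 mm^3
Total V = 64*28.7309 = 1838.7776 mm^3
PD = 1838.7776 / 3619 = 0.508

0.508


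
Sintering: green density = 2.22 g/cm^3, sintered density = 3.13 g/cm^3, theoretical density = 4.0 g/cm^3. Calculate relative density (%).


Relative = 3.13 / 4.0 * 100 = 78.3%

78.3


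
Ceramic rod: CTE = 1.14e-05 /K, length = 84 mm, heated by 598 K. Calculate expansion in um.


dL = 1.14e-05 * 84 * 598 * 1000 = 572.645 um

572.645


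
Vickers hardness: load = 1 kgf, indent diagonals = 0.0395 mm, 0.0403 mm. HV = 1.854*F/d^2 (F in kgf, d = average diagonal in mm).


d_avg = (0.0395+0.0403)/2 = 0.0399 mm
HV = 1.854*1/0.0399^2 = 1165

1165


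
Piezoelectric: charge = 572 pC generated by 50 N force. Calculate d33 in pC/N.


d33 = 572 / 50 = 11.4 pC/N

11.4


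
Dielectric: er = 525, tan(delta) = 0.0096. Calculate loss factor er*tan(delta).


Loss = 525 * 0.0096 = 5.04

5.04


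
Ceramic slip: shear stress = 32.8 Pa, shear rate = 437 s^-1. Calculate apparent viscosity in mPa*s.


eta = tau/gamma * 1000 = 32.8/437 * 1000 = 75.1 mPa*s

75.1


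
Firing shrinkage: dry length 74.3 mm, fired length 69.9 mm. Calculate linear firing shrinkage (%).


FS = (74.3 - 69.9) / 74.3 * 100 = 5.92%

5.92


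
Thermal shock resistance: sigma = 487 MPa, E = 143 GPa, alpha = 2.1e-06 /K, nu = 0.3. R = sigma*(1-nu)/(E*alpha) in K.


R = 487*(1-0.3)/(143*1000*2.1e-06) = 1135 K

1135


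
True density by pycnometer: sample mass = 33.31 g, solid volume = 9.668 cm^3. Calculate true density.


TD = 33.31 / 9.668 = 3.445 g/cm^3

3.445


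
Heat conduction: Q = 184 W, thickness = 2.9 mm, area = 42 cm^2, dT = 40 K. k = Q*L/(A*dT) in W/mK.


k = 184*2.9/1000/(42/10000*40) = 3.18 W/mK

3.18


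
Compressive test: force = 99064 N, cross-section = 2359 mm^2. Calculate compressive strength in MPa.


CS = 99064 / 2359 = 42.0 MPa

42.0


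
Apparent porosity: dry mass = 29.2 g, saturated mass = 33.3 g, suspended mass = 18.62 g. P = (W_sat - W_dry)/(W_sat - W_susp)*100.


P = (33.3 - 29.2) / (33.3 - 18.62) * 100 = 4.1 / 14.68 * 100 = 27.9%

27.9


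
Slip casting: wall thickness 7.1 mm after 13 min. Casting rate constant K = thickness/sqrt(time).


K = 7.1 / sqrt(13) = 7.1 / 3.6056 = 1.969 mm/min^0.5

1.969


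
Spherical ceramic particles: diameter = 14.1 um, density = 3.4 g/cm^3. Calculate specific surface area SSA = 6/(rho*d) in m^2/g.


SSA = 6 / (3.4 * 14.1) = 0.125 m^2/g

0.125


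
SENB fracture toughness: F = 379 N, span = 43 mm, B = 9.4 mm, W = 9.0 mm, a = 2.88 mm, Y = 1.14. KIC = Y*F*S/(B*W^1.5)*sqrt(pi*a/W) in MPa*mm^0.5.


KIC = 1.14*379*43/(9.4*9.0^1.5)*sqrt(pi*2.88/9.0) = 73.4

73.4


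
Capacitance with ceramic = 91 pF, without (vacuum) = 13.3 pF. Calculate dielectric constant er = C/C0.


er = 91 / 13.3 = 6.84

6.84


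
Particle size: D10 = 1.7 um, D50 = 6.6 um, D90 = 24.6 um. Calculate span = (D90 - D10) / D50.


Span = (24.6 - 1.7) / 6.6 = 22.9 / 6.6 = 3.47

3.47


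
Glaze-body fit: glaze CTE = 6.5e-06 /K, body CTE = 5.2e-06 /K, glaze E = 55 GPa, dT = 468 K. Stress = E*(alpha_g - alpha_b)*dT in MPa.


Stress = 55*1000*(6.5e-06 - 5.2e-06)*468 = 33.5 MPa

33.5


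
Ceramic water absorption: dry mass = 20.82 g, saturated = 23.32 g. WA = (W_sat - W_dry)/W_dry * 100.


WA = (23.32 - 20.82) / 20.82 * 100 = 12.01%

12.01


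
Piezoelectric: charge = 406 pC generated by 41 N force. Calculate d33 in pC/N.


d33 = 406 / 41 = 9.9 pC/N

9.9


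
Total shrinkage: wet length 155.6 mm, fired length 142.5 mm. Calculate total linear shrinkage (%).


TS = (155.6 - 142.5) / 155.6 * 100 = 8.42%

8.42


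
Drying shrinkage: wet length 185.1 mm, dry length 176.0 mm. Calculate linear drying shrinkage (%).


DS = (185.1 - 176.0) / 185.1 * 100 = 4.92%

4.92


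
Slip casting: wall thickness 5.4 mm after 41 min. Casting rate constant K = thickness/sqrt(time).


K = 5.4 / sqrt(41) = 5.4 / 6.4031 = 0.843 mm/min^0.5

0.843


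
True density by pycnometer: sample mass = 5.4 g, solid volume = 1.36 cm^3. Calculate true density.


TD = 5.4 / 1.36 = 3.971 g/cm^3

3.971


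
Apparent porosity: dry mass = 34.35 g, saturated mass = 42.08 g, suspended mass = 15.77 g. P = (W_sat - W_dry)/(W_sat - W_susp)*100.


P = (42.08 - 34.35) / (42.08 - 15.77) * 100 = 7.73 / 26.31 * 100 = 29.4%

29.4


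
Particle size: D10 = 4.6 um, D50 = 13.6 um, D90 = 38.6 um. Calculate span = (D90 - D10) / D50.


Span = (38.6 - 4.6) / 13.6 = 34.0 / 13.6 = 2.5

2.5


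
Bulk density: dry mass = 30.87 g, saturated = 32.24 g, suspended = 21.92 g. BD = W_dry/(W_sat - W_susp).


BD = 30.87 / (32.24 - 21.92) = 30.87 / 10.32 = 2.991 g/cm^3

2.991


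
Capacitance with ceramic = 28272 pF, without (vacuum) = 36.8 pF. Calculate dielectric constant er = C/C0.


er = 28272 / 36.8 = 768.26

768.26


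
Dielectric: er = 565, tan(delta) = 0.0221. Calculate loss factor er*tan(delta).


Loss = 565 * 0.0221 = 12.487

12.487


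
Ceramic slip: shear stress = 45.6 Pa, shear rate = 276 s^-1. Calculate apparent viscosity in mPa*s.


eta = tau/gamma * 1000 = 45.6/276 * 1000 = 165.2 mPa*s

165.2


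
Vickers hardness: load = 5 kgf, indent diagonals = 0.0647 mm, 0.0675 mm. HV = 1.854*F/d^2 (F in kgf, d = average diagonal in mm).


d_avg = (0.0647+0.0675)/2 = 0.0661 mm
HV = 1.854*5/0.0661^2 = 2122

2122


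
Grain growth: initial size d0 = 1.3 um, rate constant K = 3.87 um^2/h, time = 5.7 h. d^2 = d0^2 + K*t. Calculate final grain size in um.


d^2 = 1.3^2 + 3.87*5.7 = 23.749
d = sqrt(23.749) = 4.87 um

4.87


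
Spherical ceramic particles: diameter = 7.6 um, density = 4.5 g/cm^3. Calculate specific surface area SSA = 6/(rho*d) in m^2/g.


SSA = 6 / (4.5 * 7.6) = 0.175 m^2/g

0.175


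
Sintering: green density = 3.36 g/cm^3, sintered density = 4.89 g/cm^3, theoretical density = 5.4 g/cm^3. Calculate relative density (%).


Relative = 4.89 / 5.4 * 100 = 90.6%

90.6


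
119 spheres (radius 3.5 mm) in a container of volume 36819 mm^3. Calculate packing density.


V_sphere = 4/3*pi*3.5^3 = 179.5944 mm^3
Total V = 119*179.5944 = 21371.7336 mm^3
PD = 21371.7336 / 36819 = 0.58

0.58


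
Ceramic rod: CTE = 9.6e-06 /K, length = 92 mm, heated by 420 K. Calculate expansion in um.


dL = 9.6e-06 * 92 * 420 * 1000 = 370.944 um

370.944


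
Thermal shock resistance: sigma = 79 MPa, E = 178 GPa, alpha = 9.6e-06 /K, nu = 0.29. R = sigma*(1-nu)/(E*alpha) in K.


R = 79*(1-0.29)/(178*1000*9.6e-06) = 33 K

33


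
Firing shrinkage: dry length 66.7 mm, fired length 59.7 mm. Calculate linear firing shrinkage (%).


FS = (66.7 - 59.7) / 66.7 * 100 = 10.49%

10.49


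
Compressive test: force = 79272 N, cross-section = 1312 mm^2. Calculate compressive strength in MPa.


CS = 79272 / 1312 = 60.4 MPa

60.4


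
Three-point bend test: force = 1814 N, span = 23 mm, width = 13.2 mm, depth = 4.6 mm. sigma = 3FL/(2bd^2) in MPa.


sigma = 3*1814*23/(2*13.2*4.6^2) = 224.1 MPa

224.1
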